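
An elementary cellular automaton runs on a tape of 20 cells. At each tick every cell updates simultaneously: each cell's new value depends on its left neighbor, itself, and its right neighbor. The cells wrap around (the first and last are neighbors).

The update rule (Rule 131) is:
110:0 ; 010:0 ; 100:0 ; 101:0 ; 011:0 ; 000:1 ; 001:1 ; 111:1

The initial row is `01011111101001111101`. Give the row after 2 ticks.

11110110011100010011

tick 1: 00001111000010111000
tick 2: 11110110011100010011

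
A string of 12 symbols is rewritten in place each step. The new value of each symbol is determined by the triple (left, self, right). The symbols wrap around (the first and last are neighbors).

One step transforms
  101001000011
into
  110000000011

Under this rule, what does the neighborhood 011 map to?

At position 10 the neighborhood is 011; the next row has 1 there.

1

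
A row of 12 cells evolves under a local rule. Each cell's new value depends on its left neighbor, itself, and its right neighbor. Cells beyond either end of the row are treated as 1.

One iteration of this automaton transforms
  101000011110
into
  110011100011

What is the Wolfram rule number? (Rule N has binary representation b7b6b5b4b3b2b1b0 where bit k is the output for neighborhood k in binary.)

99

position 8: 111 → 0  (bit 7 = 0)
position 0: 110 → 1  (bit 6 = 1)
position 1: 101 → 1  (bit 5 = 1)
position 3: 100 → 0  (bit 4 = 0)
position 7: 011 → 0  (bit 3 = 0)
position 2: 010 → 0  (bit 2 = 0)
position 6: 001 → 1  (bit 1 = 1)
position 4: 000 → 1  (bit 0 = 1)
bits b7..b0 = 01100011 = 99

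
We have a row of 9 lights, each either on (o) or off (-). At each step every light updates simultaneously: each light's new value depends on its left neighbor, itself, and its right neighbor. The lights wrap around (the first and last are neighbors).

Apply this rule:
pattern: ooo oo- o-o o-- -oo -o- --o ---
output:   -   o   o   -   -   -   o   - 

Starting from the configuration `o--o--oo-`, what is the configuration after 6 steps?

o-o-o-o--

step 1: --o--o-oo
step 2: -o--o-o-o
step 3: o--o-o-o-
step 4: --o-o-o-o
step 5: -o-o-o-o-
step 6: o-o-o-o--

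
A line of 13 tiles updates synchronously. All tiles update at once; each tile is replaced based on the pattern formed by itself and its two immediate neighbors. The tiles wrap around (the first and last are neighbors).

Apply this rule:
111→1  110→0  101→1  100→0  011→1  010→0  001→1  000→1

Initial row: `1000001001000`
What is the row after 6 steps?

step 1: 0011110010011
step 2: 0111100100110
step 3: 1111001001100
step 4: 1110010011001
step 5: 1100100110011
step 6: 1001001100111

1001001100111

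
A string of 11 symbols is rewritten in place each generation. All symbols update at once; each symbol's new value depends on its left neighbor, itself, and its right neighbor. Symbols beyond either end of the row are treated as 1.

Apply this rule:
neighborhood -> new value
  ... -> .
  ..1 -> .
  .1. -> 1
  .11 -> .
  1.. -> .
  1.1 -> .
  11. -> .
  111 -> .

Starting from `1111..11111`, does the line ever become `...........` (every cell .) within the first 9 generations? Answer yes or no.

yes

...........
all cells are . at generation 1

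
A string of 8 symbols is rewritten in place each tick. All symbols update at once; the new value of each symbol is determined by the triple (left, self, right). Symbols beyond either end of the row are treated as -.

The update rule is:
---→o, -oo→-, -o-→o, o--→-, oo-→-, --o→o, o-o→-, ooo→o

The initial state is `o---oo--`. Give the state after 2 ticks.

o-oo---o
o----ooo

o----ooo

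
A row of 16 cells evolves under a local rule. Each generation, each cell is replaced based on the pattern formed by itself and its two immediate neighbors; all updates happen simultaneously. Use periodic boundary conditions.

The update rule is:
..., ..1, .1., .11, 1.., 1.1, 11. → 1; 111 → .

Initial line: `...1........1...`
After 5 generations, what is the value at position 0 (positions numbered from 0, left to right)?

1

generation 1: 1111111111111111
generation 2: ................
generation 3: 1111111111111111  (repeats generation 1; period 2)
generation 5: 1111111111111111
position 0 holds 1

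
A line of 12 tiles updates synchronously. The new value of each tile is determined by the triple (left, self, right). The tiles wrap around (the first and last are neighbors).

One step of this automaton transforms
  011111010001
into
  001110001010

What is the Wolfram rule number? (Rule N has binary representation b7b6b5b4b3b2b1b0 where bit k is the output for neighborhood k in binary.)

146

position 2: 111 → 1  (bit 7 = 1)
position 5: 110 → 0  (bit 6 = 0)
position 0: 101 → 0  (bit 5 = 0)
position 8: 100 → 1  (bit 4 = 1)
position 1: 011 → 0  (bit 3 = 0)
position 7: 010 → 0  (bit 2 = 0)
position 10: 001 → 1  (bit 1 = 1)
position 9: 000 → 0  (bit 0 = 0)
bits b7..b0 = 10010010 = 146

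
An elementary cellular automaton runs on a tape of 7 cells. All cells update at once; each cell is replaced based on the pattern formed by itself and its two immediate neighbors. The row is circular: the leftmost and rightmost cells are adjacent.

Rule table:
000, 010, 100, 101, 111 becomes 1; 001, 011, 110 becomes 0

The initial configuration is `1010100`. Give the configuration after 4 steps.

0100101

step 1: 1111110
step 2: 0111101
step 3: 1011011
step 4: 0100101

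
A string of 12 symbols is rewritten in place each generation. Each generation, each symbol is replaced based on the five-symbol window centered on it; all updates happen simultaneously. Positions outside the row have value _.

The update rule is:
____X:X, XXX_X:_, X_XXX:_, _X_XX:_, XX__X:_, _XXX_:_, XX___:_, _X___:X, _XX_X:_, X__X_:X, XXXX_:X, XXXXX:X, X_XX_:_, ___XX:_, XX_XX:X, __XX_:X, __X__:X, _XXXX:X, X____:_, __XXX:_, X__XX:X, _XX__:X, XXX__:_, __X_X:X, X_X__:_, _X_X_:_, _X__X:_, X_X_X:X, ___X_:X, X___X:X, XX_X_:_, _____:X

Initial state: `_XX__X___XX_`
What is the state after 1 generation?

_XX_XXXX_XX_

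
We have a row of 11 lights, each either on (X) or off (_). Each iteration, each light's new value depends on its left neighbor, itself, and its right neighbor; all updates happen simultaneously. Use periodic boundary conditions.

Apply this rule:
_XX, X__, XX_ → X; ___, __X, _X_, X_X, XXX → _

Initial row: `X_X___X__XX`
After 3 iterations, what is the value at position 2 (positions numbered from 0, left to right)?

X

X__X___X_X_
_X__X______
__X__X_____
position 2 holds X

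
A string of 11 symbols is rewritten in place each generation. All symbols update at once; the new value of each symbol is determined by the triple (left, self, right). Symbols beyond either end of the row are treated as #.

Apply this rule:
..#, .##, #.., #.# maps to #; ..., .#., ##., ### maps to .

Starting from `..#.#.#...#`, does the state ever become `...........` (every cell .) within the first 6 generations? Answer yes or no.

no

##.#.#.#.##
..#.#.#.##.
##.#.#.##.#
..#.#.##.##
##.#.##.##.
..#.##.##.#
generation 6 is ..#.##.##.#, still not uniform .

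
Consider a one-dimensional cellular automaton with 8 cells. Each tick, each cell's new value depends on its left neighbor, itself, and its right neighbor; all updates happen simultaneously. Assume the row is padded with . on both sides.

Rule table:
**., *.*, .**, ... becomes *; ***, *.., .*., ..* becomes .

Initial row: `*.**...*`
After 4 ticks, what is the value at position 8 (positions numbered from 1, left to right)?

tick 1: .***.*..
tick 2: .*.**..*
tick 3: ..***...
tick 4: *.*.*.**
position 8 holds *

*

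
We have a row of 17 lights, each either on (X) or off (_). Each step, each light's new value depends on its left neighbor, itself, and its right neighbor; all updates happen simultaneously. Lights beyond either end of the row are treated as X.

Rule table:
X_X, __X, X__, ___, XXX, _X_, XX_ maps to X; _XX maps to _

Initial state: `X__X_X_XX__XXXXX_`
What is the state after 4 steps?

XXXXXXXXXX_XXX_XX

XXXXXXX_XXX_XXXXX
XXXXXXXX_XXX_XXXX
XXXXXXXXX_XXX_XXX
XXXXXXXXXX_XXX_XX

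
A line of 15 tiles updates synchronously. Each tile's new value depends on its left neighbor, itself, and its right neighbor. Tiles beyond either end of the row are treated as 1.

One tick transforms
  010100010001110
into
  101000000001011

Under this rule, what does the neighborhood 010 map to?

At position 1 the neighborhood is 010; the next row has 0 there.

0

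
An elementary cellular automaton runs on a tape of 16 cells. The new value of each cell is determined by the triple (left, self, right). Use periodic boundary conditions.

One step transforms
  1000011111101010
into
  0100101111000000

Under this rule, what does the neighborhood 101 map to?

At position 11 the neighborhood is 101; the next row has 0 there.

0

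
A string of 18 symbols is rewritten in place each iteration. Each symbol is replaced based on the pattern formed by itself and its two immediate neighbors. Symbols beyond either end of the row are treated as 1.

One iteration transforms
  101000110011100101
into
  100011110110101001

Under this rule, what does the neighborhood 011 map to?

At position 6 the neighborhood is 011; the next row has 1 there.

1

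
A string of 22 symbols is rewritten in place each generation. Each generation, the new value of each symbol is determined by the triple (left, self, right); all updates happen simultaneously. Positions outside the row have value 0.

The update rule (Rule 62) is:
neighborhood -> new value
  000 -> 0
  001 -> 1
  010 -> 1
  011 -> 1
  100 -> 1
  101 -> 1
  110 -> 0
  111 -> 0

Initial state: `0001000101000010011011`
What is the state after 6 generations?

1001100100110100011011

0011101111100111110110
0110011000011100001101
1101110100110010011011
1011001111101111110110
1110111000011000001101
1001100100110100011011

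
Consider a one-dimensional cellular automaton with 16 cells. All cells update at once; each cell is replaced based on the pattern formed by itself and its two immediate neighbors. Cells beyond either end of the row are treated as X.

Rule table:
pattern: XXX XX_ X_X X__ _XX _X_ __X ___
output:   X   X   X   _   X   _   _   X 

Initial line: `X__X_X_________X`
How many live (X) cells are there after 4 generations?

generation 1: X___X__XXXXXXX_X
generation 2: X_X____XXXXXXXXX
generation 3: XX__XX_XXXXXXXXX
generation 4: XX__XXXXXXXXXXXX
count of X: 14

14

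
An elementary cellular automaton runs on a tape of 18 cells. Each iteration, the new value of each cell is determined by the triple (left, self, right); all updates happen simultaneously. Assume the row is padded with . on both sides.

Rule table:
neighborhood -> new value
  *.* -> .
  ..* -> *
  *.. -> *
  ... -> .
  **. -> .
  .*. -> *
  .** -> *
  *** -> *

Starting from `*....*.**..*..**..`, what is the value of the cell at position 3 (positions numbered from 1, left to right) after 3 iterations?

*

**..**.*.******.*.
*.***..*.*****..**
*.**.***.****.***.
position 3 holds *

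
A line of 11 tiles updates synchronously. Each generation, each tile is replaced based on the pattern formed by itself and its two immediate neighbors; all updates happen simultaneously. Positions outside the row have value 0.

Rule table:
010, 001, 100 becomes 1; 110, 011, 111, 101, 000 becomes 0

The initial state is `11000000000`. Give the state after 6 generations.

generation 1: 00100000000
generation 2: 01110000000
generation 3: 10001000000
generation 4: 11011100000
generation 5: 00000010000
generation 6: 00000111000

00000111000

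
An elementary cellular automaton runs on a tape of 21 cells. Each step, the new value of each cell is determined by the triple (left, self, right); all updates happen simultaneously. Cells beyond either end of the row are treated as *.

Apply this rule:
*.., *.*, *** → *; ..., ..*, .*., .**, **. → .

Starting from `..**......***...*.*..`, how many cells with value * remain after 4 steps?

6

*...*......*.*...*.*.
.*...*......*.*...*.*
*.*...*......*.*...*.
.*.*...*......*.*...*
count of *: 6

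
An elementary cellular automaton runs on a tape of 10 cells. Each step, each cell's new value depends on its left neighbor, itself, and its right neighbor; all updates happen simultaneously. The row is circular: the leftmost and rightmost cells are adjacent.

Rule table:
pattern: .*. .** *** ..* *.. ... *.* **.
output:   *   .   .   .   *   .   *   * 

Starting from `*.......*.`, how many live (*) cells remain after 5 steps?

step 1: **......**
step 2: .**.......
step 3: ..**......
step 4: ...**.....
step 5: ....**....
count of *: 2

2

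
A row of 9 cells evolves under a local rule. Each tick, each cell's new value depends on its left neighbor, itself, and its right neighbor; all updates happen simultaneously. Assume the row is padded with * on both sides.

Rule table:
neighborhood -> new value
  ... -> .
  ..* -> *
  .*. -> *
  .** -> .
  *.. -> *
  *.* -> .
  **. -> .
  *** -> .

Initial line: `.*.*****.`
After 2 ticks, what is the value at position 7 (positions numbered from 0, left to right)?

tick 1: .*.......
tick 2: .**.....*
position 7 holds .

.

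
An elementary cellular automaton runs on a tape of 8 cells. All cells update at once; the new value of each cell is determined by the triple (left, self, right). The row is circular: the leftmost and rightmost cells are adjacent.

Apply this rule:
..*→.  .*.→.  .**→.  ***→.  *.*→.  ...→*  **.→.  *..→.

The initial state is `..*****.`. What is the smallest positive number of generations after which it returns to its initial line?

2

*.......
..*****.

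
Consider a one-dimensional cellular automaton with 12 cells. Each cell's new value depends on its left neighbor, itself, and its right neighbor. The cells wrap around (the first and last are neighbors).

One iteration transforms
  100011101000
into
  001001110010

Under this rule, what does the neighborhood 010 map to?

0

At position 0 the neighborhood is 010; the next row has 0 there.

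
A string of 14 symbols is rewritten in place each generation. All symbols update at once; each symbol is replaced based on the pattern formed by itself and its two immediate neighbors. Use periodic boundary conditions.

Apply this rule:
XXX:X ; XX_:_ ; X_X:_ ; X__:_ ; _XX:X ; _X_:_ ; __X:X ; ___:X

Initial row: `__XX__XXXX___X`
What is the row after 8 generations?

XX__XX__XX__XX

_XX__XXXX__XX_
XX__XXXX__XX__
X__XXXX__XX__X
__XXXX__XX__XX
_XXXX__XX__XX_
XXXX__XX__XX__
XXX__XX__XX__X
XX__XX__XX__XX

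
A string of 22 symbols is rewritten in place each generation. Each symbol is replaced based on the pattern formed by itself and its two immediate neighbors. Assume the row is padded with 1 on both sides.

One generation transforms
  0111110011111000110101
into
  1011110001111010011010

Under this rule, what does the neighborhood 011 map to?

At position 1 the neighborhood is 011; the next row has 0 there.

0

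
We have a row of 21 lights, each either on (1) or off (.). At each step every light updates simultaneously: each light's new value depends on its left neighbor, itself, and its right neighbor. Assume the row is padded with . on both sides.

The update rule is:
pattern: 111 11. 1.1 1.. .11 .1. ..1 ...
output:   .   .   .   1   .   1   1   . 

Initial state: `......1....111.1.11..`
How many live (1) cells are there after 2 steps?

.....111..1....1...1.
....1...1111..111.111
count of 1: 11

11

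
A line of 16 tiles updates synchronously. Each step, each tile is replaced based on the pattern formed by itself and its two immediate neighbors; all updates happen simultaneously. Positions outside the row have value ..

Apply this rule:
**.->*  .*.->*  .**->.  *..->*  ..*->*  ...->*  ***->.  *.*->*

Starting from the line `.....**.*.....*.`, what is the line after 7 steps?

**.*************

*****.**********
....**.........*
****.***********
...**..........*
***.************
..**...........*
**.*************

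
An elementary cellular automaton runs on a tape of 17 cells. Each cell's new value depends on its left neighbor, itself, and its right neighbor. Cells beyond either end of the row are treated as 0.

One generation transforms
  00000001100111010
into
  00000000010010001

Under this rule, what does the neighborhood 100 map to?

1

At position 9 the neighborhood is 100; the next row has 1 there.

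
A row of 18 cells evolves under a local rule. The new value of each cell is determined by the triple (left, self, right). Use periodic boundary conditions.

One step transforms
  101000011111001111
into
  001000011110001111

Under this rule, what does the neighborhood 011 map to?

1

At position 7 the neighborhood is 011; the next row has 1 there.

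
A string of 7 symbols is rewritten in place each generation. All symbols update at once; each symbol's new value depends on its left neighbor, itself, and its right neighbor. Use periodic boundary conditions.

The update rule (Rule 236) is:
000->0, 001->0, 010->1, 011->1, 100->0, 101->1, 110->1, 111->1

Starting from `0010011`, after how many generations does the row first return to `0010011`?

generation 1: 0010011

1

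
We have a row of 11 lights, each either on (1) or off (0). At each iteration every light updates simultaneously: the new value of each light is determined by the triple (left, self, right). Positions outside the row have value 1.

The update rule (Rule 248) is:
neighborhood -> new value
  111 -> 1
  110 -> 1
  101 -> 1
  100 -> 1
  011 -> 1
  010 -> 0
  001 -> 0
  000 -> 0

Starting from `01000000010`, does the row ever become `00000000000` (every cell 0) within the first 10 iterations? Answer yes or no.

iteration 1: 10100000001
iteration 2: 11010000001
iteration 3: 11101000001
iteration 4: 11110100001
iteration 5: 11111010001
iteration 6: 11111101001
iteration 7: 11111110101
iteration 8: 11111111011
iteration 9: 11111111111
iteration 10: 11111111111
iteration 10 is 11111111111, still not uniform 0

no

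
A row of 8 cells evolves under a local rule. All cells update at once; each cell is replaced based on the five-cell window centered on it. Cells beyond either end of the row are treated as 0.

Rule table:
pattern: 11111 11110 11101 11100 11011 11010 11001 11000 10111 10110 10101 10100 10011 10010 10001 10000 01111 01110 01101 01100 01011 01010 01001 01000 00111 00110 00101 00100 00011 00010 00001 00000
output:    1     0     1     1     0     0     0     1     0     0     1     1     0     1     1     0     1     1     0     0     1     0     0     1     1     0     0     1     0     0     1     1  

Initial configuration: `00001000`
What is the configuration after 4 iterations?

iteration 1: 11101101
iteration 2: 11100001
iteration 3: 11110101
iteration 4: 11010101

11010101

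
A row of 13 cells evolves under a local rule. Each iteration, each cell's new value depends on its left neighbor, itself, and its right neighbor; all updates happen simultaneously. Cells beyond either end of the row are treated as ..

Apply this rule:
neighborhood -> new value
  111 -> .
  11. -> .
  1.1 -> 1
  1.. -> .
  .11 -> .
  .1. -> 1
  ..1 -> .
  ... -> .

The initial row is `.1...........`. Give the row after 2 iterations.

.1...........

.1...........  (fixed point — unchanged through iteration 2)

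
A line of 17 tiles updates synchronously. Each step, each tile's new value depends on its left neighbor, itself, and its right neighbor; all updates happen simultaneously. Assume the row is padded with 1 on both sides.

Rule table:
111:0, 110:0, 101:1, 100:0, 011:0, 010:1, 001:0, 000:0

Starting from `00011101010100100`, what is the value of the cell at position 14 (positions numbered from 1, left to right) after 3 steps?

0

00000011111100100
00000000000000100
00000000000000100
position 14 holds 0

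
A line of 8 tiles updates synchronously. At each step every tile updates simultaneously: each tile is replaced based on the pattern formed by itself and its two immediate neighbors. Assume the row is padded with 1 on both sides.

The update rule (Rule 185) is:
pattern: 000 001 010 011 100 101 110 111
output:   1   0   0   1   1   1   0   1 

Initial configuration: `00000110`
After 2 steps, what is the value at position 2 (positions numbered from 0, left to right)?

1

11110101
11101011
position 2 holds 1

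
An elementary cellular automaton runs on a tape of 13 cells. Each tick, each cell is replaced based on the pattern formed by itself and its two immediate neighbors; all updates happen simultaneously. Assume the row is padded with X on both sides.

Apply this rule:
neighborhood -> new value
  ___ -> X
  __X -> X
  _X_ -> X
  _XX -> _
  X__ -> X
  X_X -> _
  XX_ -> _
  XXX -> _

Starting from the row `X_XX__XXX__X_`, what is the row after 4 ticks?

____XX___XXX_
XXXX__XXX____
____XX___XXXX
XXXX__XXX____

XXXX__XXX____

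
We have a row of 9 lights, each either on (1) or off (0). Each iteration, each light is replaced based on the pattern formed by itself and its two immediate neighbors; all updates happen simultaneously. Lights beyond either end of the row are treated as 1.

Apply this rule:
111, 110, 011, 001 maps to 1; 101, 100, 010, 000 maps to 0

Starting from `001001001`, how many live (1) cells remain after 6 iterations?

7

iteration 1: 010010011
iteration 2: 000100111
iteration 3: 001001111
iteration 4: 010011111
iteration 5: 000111111
iteration 6: 001111111
count of 1: 7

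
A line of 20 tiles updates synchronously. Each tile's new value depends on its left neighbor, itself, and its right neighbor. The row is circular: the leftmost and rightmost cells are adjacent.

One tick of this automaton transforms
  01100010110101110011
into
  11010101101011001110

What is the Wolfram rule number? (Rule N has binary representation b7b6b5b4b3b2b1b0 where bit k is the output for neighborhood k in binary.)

position 14: 111 → 0  (bit 7 = 0)
position 2: 110 → 0  (bit 6 = 0)
position 0: 101 → 1  (bit 5 = 1)
position 3: 100 → 1  (bit 4 = 1)
position 1: 011 → 1  (bit 3 = 1)
position 6: 010 → 0  (bit 2 = 0)
position 5: 001 → 1  (bit 1 = 1)
position 4: 000 → 0  (bit 0 = 0)
bits b7..b0 = 00111010 = 58

58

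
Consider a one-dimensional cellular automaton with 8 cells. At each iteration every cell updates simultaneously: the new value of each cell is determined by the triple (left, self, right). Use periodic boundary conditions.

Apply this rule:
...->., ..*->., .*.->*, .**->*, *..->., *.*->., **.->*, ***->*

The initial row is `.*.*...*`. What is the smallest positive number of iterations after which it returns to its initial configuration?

1

.*.*...*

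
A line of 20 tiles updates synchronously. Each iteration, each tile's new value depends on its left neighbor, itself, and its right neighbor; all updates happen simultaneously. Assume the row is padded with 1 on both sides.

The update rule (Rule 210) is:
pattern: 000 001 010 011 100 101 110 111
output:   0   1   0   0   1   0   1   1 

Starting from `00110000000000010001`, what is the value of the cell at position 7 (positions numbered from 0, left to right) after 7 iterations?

11011000000000101010
11001100000001000000
11110110000010100001
11110011000100010010
11111101101010101100
11111100100000000111
11111111010000001011
position 7 holds 1

1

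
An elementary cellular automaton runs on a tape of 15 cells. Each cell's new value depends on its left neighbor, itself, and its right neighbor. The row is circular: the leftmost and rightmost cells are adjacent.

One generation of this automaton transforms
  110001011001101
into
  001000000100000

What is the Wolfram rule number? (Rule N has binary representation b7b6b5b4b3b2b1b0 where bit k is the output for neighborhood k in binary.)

16

position 0: 111 → 0  (bit 7 = 0)
position 1: 110 → 0  (bit 6 = 0)
position 6: 101 → 0  (bit 5 = 0)
position 2: 100 → 1  (bit 4 = 1)
position 7: 011 → 0  (bit 3 = 0)
position 5: 010 → 0  (bit 2 = 0)
position 4: 001 → 0  (bit 1 = 0)
position 3: 000 → 0  (bit 0 = 0)
bits b7..b0 = 00010000 = 16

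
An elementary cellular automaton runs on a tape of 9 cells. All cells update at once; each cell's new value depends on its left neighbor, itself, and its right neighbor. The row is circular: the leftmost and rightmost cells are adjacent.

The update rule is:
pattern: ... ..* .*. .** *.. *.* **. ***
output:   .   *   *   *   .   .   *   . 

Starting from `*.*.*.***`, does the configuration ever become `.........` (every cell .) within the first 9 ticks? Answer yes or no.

no

*.*.*.*..
*.*.*.*.*
*.*.*.*.*  (fixed point — unchanged through tick 9)
tick 9 is *.*.*.*.*, still not uniform .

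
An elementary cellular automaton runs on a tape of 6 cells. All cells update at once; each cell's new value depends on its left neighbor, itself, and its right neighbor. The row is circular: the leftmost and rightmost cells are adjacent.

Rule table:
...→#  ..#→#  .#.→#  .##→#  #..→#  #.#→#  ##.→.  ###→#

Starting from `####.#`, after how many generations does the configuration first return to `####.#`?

6

###.##
##.###
#.####
.#####
#####.
####.#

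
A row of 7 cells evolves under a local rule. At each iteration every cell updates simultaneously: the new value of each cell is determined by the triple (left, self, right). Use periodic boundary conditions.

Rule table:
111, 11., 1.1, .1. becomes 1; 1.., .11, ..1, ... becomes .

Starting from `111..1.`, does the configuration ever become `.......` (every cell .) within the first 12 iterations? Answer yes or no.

.11..11
1.1...1
111....
.11....
..1....
..1....  (fixed point — unchanged through iteration 12)
iteration 12 is ..1...., still not uniform .

no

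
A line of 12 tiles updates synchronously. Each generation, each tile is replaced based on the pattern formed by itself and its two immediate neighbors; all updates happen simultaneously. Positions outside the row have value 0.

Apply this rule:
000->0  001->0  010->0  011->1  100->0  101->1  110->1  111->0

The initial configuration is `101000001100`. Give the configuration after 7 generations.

000000001100

010000001100
000000001100
000000001100  (fixed point — unchanged through generation 7)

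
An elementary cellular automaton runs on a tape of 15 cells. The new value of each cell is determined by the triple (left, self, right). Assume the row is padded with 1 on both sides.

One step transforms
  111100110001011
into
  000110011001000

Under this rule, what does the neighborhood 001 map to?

At position 5 the neighborhood is 001; the next row has 0 there.

0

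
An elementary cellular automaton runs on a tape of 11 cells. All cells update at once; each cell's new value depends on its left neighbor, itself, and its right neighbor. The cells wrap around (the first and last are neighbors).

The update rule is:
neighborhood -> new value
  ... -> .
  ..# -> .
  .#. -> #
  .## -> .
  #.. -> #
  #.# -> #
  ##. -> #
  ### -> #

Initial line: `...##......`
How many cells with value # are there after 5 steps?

step 1: ....##.....
step 2: .....##....
step 3: ......##...
step 4: .......##..
step 5: ........##.
count of #: 2

2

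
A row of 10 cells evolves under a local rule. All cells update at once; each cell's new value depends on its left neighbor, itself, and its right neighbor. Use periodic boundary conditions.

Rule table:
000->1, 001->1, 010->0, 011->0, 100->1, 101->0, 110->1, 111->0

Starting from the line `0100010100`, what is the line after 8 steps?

1011100011
1000111100
0111000111
0001111001
1110001110
0011110010
1100011101
0111100100

0111100100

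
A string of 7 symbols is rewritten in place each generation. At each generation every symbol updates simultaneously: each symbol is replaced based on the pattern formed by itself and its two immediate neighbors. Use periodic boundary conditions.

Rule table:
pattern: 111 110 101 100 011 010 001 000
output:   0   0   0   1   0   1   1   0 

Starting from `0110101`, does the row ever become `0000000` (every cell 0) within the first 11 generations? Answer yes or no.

yes

0000101
1001101
0110000
1001000
1111101
0000000
all cells are 0 at generation 6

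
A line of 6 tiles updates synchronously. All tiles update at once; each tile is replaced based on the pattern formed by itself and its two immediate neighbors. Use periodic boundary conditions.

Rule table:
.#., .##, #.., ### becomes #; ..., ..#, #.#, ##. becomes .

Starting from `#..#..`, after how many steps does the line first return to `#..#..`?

##.##.
#..#..

2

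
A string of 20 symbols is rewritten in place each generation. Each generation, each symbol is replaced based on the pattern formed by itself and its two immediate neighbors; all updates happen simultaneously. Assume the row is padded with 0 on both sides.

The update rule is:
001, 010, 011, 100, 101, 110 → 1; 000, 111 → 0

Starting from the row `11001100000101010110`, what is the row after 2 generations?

11111110001111111111
10000011011000000001

10000011011000000001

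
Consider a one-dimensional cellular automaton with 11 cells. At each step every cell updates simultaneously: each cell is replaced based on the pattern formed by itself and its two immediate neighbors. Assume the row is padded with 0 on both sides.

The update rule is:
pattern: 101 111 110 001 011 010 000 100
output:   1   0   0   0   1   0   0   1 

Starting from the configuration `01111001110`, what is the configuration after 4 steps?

01000101001
00100010100
00010001010
00001000101

00001000101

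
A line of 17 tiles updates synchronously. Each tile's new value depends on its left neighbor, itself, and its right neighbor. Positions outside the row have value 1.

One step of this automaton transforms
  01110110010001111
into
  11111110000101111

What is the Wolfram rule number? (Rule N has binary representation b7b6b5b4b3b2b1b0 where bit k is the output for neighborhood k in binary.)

233

position 2: 111 → 1  (bit 7 = 1)
position 3: 110 → 1  (bit 6 = 1)
position 0: 101 → 1  (bit 5 = 1)
position 7: 100 → 0  (bit 4 = 0)
position 1: 011 → 1  (bit 3 = 1)
position 9: 010 → 0  (bit 2 = 0)
position 8: 001 → 0  (bit 1 = 0)
position 11: 000 → 1  (bit 0 = 1)
bits b7..b0 = 11101001 = 233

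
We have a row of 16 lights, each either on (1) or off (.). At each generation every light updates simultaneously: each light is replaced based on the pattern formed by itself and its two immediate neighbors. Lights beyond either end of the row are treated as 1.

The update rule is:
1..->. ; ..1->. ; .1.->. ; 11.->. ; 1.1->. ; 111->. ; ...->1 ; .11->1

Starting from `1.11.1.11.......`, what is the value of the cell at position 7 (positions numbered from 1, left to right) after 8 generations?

.

generation 1: ..1....1..11111.
generation 2: ....11....1.....
generation 3: .11.1..11...111.
generation 4: .1.....1..1.1...
generation 5: ...111........1.
generation 6: .1.1...111111...
generation 7: .....1.1......1.
generation 8: .111.....1111...
position 7 holds .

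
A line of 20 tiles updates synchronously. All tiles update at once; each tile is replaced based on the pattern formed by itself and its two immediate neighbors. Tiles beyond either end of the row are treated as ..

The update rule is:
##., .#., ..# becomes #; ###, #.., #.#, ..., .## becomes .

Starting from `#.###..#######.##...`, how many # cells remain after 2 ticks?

tick 1: #...#.#......#..#...
tick 2: #..##.#.....##.##...
count of #: 8

8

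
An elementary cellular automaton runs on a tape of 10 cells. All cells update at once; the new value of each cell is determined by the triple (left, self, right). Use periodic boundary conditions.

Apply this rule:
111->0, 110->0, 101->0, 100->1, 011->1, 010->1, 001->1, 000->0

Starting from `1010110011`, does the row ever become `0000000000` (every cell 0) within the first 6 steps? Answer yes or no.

step 1: 0010101110
step 2: 0110101001
step 3: 0100101111
step 4: 0111101000
step 5: 1100001100
step 6: 1010011011
step 6 is 1010011011, still not uniform 0

no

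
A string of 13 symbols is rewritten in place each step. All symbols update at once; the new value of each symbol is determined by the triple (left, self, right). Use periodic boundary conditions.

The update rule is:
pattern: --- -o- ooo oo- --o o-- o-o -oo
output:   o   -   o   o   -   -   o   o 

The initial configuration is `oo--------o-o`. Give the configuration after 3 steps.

ooooooooo--oo

step 1: oo-oooooo--oo
step 2: ooooooooo--oo
step 3: ooooooooo--oo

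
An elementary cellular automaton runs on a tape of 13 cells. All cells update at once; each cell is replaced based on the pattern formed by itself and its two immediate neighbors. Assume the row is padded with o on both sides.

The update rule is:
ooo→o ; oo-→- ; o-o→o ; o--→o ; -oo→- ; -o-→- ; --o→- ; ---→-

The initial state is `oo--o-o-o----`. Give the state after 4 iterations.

-o-o-o--o-o-o

iteration 1: o-o--o-o-o---
iteration 2: -o-o--o-o-o--
iteration 3: o-o-o--o-o-o-
iteration 4: -o-o-o--o-o-o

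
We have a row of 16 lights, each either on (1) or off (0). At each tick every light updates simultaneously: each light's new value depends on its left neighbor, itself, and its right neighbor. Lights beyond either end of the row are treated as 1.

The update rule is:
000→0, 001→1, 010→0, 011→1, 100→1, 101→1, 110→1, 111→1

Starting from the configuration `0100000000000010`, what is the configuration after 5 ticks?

tick 1: 1010000000000101
tick 2: 1101000000001011
tick 3: 1110100000010111
tick 4: 1111010000101111
tick 5: 1111101001011111

1111101001011111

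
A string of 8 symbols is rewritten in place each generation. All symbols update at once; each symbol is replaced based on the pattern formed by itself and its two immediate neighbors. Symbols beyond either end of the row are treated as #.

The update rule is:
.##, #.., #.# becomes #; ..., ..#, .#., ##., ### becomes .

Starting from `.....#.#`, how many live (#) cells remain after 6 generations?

4

generation 1: #.....##
generation 2: .#....#.
generation 3: #.#....#
generation 4: .#.#...#
generation 5: #.#.#..#
generation 6: .#.#.#.#
count of #: 4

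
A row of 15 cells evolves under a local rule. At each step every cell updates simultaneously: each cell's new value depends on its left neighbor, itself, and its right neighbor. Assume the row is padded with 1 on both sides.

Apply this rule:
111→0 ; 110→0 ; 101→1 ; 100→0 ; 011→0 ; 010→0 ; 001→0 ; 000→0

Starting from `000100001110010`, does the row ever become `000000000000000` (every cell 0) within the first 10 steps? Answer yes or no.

000000000000001
000000000000000
all cells are 0 at step 2

yes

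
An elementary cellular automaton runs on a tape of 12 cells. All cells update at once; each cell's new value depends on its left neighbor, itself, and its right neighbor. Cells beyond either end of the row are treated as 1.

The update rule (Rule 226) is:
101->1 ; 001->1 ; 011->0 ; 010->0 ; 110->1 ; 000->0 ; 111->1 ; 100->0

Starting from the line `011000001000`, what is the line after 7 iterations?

101000010001
110000100010
110001000101
110010001010
110100010101
111000101010
111001010101

111001010101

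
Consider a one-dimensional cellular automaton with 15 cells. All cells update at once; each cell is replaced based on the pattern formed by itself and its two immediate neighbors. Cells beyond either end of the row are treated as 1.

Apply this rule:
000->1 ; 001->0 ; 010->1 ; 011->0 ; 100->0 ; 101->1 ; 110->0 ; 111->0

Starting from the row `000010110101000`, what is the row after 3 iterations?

011011001111010
100100000000111
000101111110000

000101111110000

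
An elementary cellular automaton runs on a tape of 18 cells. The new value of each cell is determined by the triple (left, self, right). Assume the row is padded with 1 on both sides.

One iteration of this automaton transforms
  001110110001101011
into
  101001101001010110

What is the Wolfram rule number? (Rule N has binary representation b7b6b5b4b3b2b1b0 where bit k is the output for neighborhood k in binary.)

position 3: 111 → 0  (bit 7 = 0)
position 4: 110 → 0  (bit 6 = 0)
position 5: 101 → 1  (bit 5 = 1)
position 0: 100 → 1  (bit 4 = 1)
position 2: 011 → 1  (bit 3 = 1)
position 14: 010 → 0  (bit 2 = 0)
position 1: 001 → 0  (bit 1 = 0)
position 9: 000 → 0  (bit 0 = 0)
bits b7..b0 = 00111000 = 56

56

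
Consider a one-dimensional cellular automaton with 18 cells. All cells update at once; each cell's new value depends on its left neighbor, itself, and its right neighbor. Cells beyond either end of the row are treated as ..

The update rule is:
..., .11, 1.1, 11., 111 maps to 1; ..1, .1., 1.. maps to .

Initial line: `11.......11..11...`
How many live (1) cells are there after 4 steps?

16

step 1: 11.11111.11..11.11
step 2: 11111111111..11111
step 3: 11111111111..11111  (fixed point — unchanged through step 4)
count of 1: 16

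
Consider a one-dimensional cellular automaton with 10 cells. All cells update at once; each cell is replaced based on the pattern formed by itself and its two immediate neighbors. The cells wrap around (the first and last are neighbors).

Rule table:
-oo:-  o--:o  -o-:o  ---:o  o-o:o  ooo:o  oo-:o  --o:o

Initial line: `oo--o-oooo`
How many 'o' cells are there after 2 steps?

9

oooooo-ooo
ooooooo-oo
count of o: 9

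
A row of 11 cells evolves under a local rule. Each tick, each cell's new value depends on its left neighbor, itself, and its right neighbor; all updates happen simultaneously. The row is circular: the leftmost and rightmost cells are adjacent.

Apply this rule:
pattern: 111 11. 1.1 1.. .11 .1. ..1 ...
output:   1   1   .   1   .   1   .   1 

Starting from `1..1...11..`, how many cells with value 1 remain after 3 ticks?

11.111..11.
.1..111..1.
.11..111.11
count of 1: 7

7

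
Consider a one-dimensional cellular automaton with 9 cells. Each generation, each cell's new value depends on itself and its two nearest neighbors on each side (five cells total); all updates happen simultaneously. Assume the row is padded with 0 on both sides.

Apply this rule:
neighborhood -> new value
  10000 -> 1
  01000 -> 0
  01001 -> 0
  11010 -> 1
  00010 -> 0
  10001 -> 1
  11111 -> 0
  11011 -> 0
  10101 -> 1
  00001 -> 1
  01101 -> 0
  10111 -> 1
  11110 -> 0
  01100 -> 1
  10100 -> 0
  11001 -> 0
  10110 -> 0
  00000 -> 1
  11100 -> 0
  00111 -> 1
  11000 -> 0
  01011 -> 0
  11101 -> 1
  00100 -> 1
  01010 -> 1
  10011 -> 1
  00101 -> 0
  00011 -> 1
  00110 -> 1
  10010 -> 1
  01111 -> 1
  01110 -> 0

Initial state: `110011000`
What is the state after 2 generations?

100101001

110111011
100101001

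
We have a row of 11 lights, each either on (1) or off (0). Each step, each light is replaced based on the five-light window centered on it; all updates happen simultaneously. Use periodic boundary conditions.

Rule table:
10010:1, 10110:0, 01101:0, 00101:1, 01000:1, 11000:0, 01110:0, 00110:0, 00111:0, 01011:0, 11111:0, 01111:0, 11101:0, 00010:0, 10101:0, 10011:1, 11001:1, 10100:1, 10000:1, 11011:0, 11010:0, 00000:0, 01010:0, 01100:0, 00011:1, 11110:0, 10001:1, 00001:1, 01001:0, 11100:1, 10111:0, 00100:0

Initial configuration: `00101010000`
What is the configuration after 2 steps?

10111100111

10100011100
10111100111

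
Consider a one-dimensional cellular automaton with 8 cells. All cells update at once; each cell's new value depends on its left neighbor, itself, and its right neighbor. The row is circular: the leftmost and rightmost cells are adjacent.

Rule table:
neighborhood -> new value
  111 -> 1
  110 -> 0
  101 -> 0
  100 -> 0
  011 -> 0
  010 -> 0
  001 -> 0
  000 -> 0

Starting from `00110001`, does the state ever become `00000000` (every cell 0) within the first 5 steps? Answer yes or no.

step 1: 00000000
all cells are 0 at step 1

yes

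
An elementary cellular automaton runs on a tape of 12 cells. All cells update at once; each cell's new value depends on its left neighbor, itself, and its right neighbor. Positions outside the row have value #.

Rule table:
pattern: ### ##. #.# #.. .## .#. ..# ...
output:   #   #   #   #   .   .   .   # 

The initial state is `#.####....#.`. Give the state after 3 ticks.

##.######..#
###.######..
####.######.

####.######.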